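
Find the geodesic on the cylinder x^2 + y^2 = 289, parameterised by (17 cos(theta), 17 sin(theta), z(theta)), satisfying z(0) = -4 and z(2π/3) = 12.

Parameterise the cylinder of radius R = 17 as
    r(θ) = (17 cos θ, 17 sin θ, z(θ)).
The arc-length element is
    ds = sqrt(289 + (dz/dθ)^2) dθ,
so the Lagrangian is L = sqrt(289 + z'^2).
L depends on z' only, not on z or θ, so ∂L/∂z = 0 and
    ∂L/∂z' = z' / sqrt(289 + z'^2).
The Euler-Lagrange equation gives
    d/dθ( z' / sqrt(289 + z'^2) ) = 0,
so z' is constant. Integrating once:
    z(θ) = a θ + b,
a helix on the cylinder (a straight line when the cylinder is unrolled). The constants a, b are determined by the endpoint conditions.
With endpoint conditions z(0) = -4 and z(2π/3) = 12: from z(0) = b we get b = -4, and a·2π/3 + -4 = 12 gives a = 24/π, so
    z(θ) = (24/π) θ − 4.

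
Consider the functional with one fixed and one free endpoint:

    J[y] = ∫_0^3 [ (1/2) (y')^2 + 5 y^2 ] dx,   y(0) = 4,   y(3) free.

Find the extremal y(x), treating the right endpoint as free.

The Lagrangian L = (1/2) (y')^2 + 5 y^2 gives
    ∂L/∂y = 10 y,   ∂L/∂y' = y'.
Euler-Lagrange: y'' − 10 y = 0.
With k = sqrt(10), the general solution is
    y(x) = A cosh(sqrt(10) x) + B sinh(sqrt(10) x).
Fixed left endpoint y(0) = 4 ⇒ A = 4.
The right endpoint x = 3 is free, so the natural (transversality) condition is ∂L/∂y' |_{x=3} = 0, i.e. y'(3) = 0.
Compute y'(x) = A k sinh(k x) + B k cosh(k x), so
    y'(3) = A k sinh(k·3) + B k cosh(k·3) = 0
    ⇒ B = −A tanh(k·3) = − 4 tanh(sqrt(10)·3).
Therefore the extremal is
    y(x) = 4 cosh(sqrt(10) x) − 4 tanh(sqrt(10)·3) sinh(sqrt(10) x).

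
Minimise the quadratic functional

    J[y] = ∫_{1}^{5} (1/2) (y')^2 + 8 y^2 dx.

The Lagrangian is L = (1/2) (y')^2 + 8 y^2.
Compute ∂L/∂y = 16y, ∂L/∂y' = y'.
The Euler-Lagrange equation d/dx(∂L/∂y') − ∂L/∂y = 0 reduces to
    y'' − 16 y = 0.
Its general solution is
    y(x) = A e^(4x) + B e^(−4x),
with A, B fixed by the endpoint conditions.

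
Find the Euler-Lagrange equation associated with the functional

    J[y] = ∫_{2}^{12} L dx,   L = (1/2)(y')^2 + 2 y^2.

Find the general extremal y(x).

The Lagrangian is L = (1/2)(y')^2 + 2 y^2.
∂L/∂y = 4y.
∂L/∂y' = y'.
The Euler-Lagrange equation d/dx(∂L/∂y') − ∂L/∂y = 0 becomes:
    y'' - 4 y = 0
General solution: y(x) = A e^(2x) + B e^(-2x), where A and B are arbitrary constants fixed by the endpoint conditions.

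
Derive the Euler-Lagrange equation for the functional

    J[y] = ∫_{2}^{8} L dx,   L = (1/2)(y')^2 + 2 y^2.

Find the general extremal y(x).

The Lagrangian is L = (1/2)(y')^2 + 2 y^2.
∂L/∂y = 4y.
∂L/∂y' = y'.
The Euler-Lagrange equation d/dx(∂L/∂y') − ∂L/∂y = 0 becomes:
    y'' - 4 y = 0
General solution: y(x) = A e^(2x) + B e^(-2x), where A and B are arbitrary constants fixed by the endpoint conditions.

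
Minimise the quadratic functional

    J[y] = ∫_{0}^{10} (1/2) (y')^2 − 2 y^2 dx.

The Lagrangian is L = (1/2) (y')^2 − 2 y^2.
Compute ∂L/∂y = -4y, ∂L/∂y' = y'.
The Euler-Lagrange equation d/dx(∂L/∂y') − ∂L/∂y = 0 reduces to
    y'' + 4 y = 0.
Its general solution is
    y(x) = A sin(2x) + B cos(2x),
with A, B fixed by the endpoint conditions.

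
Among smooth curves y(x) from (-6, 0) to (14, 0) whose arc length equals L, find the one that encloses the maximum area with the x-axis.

Set up the augmented Lagrangian using a multiplier λ for the length constraint:
    F(y, y') = y − λ sqrt(1 + y'^2).
F has no explicit x dependence, so the Beltrami identity yields a first integral
    F − y' ∂F/∂y' = C.
Compute ∂F/∂y' = −λ y' / sqrt(1 + y'^2). Then
    y − λ sqrt(1 + y'^2) + λ y'^2 / sqrt(1 + y'^2) = C
    ⇒  y − λ / sqrt(1 + y'^2) = C.
Solving for y' and integrating gives
    (x − a)^2 + (y − b)^2 = λ^2,
a circular arc of radius λ. The constants a, b are determined by the endpoint conditions y(-6) = y(14) = 0, and λ is fixed implicitly by the length constraint
    ∫_{-6}^{14} sqrt(1 + y'^2) dx = L.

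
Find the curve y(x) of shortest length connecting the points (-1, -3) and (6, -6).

Arc-length functional: J[y] = ∫ sqrt(1 + (y')^2) dx.
Lagrangian L = sqrt(1 + (y')^2) has no explicit y dependence, so ∂L/∂y = 0 and the Euler-Lagrange equation gives
    d/dx( y' / sqrt(1 + (y')^2) ) = 0  ⇒  y' / sqrt(1 + (y')^2) = const.
Hence y' is constant, so y(x) is affine.
Fitting the endpoints (-1, -3) and (6, -6):
    slope m = ((-6) − (-3)) / (6 − (-1)) = -3/7,
    intercept c = (-3) − m·(-1) = -24/7.
Extremal: y(x) = (-3/7) x - 24/7.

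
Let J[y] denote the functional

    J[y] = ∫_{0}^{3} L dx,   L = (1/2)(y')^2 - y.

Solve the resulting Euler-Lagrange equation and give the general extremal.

The Lagrangian is L = (1/2)(y')^2 - y.
∂L/∂y = -1.
∂L/∂y' = y'.
The Euler-Lagrange equation d/dx(∂L/∂y') − ∂L/∂y = 0 becomes:
    y'' + 1 = 0
General solution: y(x) = -x^2/2 + A x + B, where A and B are arbitrary constants fixed by the endpoint conditions.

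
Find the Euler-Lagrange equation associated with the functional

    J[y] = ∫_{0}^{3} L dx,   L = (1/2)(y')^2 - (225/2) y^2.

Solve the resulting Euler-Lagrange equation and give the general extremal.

The Lagrangian is L = (1/2)(y')^2 - (225/2) y^2.
∂L/∂y = -225y.
∂L/∂y' = y'.
The Euler-Lagrange equation d/dx(∂L/∂y') − ∂L/∂y = 0 becomes:
    y'' + 225 y = 0
General solution: y(x) = A sin(15x) + B cos(15x), where A and B are arbitrary constants fixed by the endpoint conditions.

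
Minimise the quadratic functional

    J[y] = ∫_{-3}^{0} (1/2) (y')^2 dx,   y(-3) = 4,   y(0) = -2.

The Lagrangian is L = (1/2) (y')^2.
Compute ∂L/∂y = 0, ∂L/∂y' = y'.
The Euler-Lagrange equation d/dx(∂L/∂y') − ∂L/∂y = 0 reduces to
    y'' = 0.
Its general solution is
    y(x) = A x + B,
with A, B fixed by the endpoint conditions.
Applying the endpoint conditions y(-3) = 4 and y(0) = -2: solve A·-3 + B = 4 and A·0 + B = -2. Subtracting gives A(0 − -3) = -2 − 4, so A = -2, and B = 4 − A·-3 = -2. Therefore
    y(x) = -2 x - 2.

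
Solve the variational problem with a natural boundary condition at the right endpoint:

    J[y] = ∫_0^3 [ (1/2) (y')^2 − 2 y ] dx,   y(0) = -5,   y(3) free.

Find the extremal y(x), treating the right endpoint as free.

The Lagrangian L = (1/2) (y')^2 − 2 y gives
    ∂L/∂y = −2,   ∂L/∂y' = y'.
Euler-Lagrange: d/dx(y') − (−2) = 0, i.e. y'' + 2 = 0, so
    y(x) = −(2/2) x^2 + C1 x + C2.
Fixed left endpoint y(0) = -5 ⇒ C2 = -5.
The right endpoint x = 3 is free, so the natural (transversality) condition is ∂L/∂y' |_{x=3} = 0, i.e. y'(3) = 0.
Compute y'(x) = −2 x + C1, so y'(3) = −6 + C1 = 0 ⇒ C1 = 6.
Therefore the extremal is
    y(x) = −x^2 + 6 x − 5.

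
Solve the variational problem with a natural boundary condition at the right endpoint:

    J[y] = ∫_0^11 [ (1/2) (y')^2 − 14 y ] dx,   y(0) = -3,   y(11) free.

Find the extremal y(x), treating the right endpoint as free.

The Lagrangian L = (1/2) (y')^2 − 14 y gives
    ∂L/∂y = −14,   ∂L/∂y' = y'.
Euler-Lagrange: d/dx(y') − (−14) = 0, i.e. y'' + 14 = 0, so
    y(x) = −(14/2) x^2 + C1 x + C2.
Fixed left endpoint y(0) = -3 ⇒ C2 = -3.
The right endpoint x = 11 is free, so the natural (transversality) condition is ∂L/∂y' |_{x=11} = 0, i.e. y'(11) = 0.
Compute y'(x) = −14 x + C1, so y'(11) = −154 + C1 = 0 ⇒ C1 = 154.
Therefore the extremal is
    y(x) = −7 x^2 + 154 x − 3.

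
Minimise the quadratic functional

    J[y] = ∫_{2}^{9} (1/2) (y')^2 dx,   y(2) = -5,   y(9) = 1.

The Lagrangian is L = (1/2) (y')^2.
Compute ∂L/∂y = 0, ∂L/∂y' = y'.
The Euler-Lagrange equation d/dx(∂L/∂y') − ∂L/∂y = 0 reduces to
    y'' = 0.
Its general solution is
    y(x) = A x + B,
with A, B fixed by the endpoint conditions.
Applying the endpoint conditions y(2) = -5 and y(9) = 1: solve A·2 + B = -5 and A·9 + B = 1. Subtracting gives A(9 − 2) = 1 − -5, so A = 6/7, and B = -5 − A·2 = -47/7. Therefore
    y(x) = (6/7) x - 47/7.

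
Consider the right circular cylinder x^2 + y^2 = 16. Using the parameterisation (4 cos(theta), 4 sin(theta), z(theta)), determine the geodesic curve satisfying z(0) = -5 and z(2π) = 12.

Parameterise the cylinder of radius R = 4 as
    r(θ) = (4 cos θ, 4 sin θ, z(θ)).
The arc-length element is
    ds = sqrt(16 + (dz/dθ)^2) dθ,
so the Lagrangian is L = sqrt(16 + z'^2).
L depends on z' only, not on z or θ, so ∂L/∂z = 0 and
    ∂L/∂z' = z' / sqrt(16 + z'^2).
The Euler-Lagrange equation gives
    d/dθ( z' / sqrt(16 + z'^2) ) = 0,
so z' is constant. Integrating once:
    z(θ) = a θ + b,
a helix on the cylinder (a straight line when the cylinder is unrolled). The constants a, b are determined by the endpoint conditions.
With endpoint conditions z(0) = -5 and z(2π) = 12: from z(0) = b we get b = -5, and a·2π + -5 = 12 gives a = 17/(2π), so
    z(θ) = (17/(2π)) θ − 5.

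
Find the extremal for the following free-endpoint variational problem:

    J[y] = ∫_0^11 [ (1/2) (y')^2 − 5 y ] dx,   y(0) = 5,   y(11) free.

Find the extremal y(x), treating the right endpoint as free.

The Lagrangian L = (1/2) (y')^2 − 5 y gives
    ∂L/∂y = −5,   ∂L/∂y' = y'.
Euler-Lagrange: d/dx(y') − (−5) = 0, i.e. y'' + 5 = 0, so
    y(x) = −(5/2) x^2 + C1 x + C2.
Fixed left endpoint y(0) = 5 ⇒ C2 = 5.
The right endpoint x = 11 is free, so the natural (transversality) condition is ∂L/∂y' |_{x=11} = 0, i.e. y'(11) = 0.
Compute y'(x) = −5 x + C1, so y'(11) = −55 + C1 = 0 ⇒ C1 = 55.
Therefore the extremal is
    y(x) = −(5/2) x^2 + 55 x + 5.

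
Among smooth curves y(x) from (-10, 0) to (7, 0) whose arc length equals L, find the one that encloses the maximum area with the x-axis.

Set up the augmented Lagrangian using a multiplier λ for the length constraint:
    F(y, y') = y − λ sqrt(1 + y'^2).
F has no explicit x dependence, so the Beltrami identity yields a first integral
    F − y' ∂F/∂y' = C.
Compute ∂F/∂y' = −λ y' / sqrt(1 + y'^2). Then
    y − λ sqrt(1 + y'^2) + λ y'^2 / sqrt(1 + y'^2) = C
    ⇒  y − λ / sqrt(1 + y'^2) = C.
Solving for y' and integrating gives
    (x − a)^2 + (y − b)^2 = λ^2,
a circular arc of radius λ. The constants a, b are determined by the endpoint conditions y(-10) = y(7) = 0, and λ is fixed implicitly by the length constraint
    ∫_{-10}^{7} sqrt(1 + y'^2) dx = L.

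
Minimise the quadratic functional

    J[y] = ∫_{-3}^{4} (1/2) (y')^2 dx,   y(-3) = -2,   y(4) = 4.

The Lagrangian is L = (1/2) (y')^2.
Compute ∂L/∂y = 0, ∂L/∂y' = y'.
The Euler-Lagrange equation d/dx(∂L/∂y') − ∂L/∂y = 0 reduces to
    y'' = 0.
Its general solution is
    y(x) = A x + B,
with A, B fixed by the endpoint conditions.
Applying the endpoint conditions y(-3) = -2 and y(4) = 4: solve A·-3 + B = -2 and A·4 + B = 4. Subtracting gives A(4 − -3) = 4 − -2, so A = 6/7, and B = -2 − A·-3 = 4/7. Therefore
    y(x) = (6/7) x + 4/7.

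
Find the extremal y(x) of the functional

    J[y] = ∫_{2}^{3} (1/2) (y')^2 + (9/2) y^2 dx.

The Lagrangian is L = (1/2) (y')^2 + (9/2) y^2.
Compute ∂L/∂y = 9y, ∂L/∂y' = y'.
The Euler-Lagrange equation d/dx(∂L/∂y') − ∂L/∂y = 0 reduces to
    y'' − 9 y = 0.
Its general solution is
    y(x) = A e^(3x) + B e^(−3x),
with A, B fixed by the endpoint conditions.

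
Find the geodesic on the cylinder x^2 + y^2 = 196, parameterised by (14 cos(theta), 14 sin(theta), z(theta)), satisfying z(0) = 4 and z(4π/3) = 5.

Parameterise the cylinder of radius R = 14 as
    r(θ) = (14 cos θ, 14 sin θ, z(θ)).
The arc-length element is
    ds = sqrt(196 + (dz/dθ)^2) dθ,
so the Lagrangian is L = sqrt(196 + z'^2).
L depends on z' only, not on z or θ, so ∂L/∂z = 0 and
    ∂L/∂z' = z' / sqrt(196 + z'^2).
The Euler-Lagrange equation gives
    d/dθ( z' / sqrt(196 + z'^2) ) = 0,
so z' is constant. Integrating once:
    z(θ) = a θ + b,
a helix on the cylinder (a straight line when the cylinder is unrolled). The constants a, b are determined by the endpoint conditions.
With endpoint conditions z(0) = 4 and z(4π/3) = 5: from z(0) = b we get b = 4, and a·4π/3 + 4 = 5 gives a = 3/(4π), so
    z(θ) = (3/(4π)) θ + 4.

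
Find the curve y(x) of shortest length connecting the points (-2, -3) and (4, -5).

Arc-length functional: J[y] = ∫ sqrt(1 + (y')^2) dx.
Lagrangian L = sqrt(1 + (y')^2) has no explicit y dependence, so ∂L/∂y = 0 and the Euler-Lagrange equation gives
    d/dx( y' / sqrt(1 + (y')^2) ) = 0  ⇒  y' / sqrt(1 + (y')^2) = const.
Hence y' is constant, so y(x) is affine.
Fitting the endpoints (-2, -3) and (4, -5):
    slope m = ((-5) − (-3)) / (4 − (-2)) = -1/3,
    intercept c = (-3) − m·(-2) = -11/3.
Extremal: y(x) = (-1/3) x - 11/3.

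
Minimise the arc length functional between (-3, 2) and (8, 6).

Arc-length functional: J[y] = ∫ sqrt(1 + (y')^2) dx.
Lagrangian L = sqrt(1 + (y')^2) has no explicit y dependence, so ∂L/∂y = 0 and the Euler-Lagrange equation gives
    d/dx( y' / sqrt(1 + (y')^2) ) = 0  ⇒  y' / sqrt(1 + (y')^2) = const.
Hence y' is constant, so y(x) is affine.
Fitting the endpoints (-3, 2) and (8, 6):
    slope m = (6 − 2) / (8 − (-3)) = 4/11,
    intercept c = 2 − m·(-3) = 34/11.
Extremal: y(x) = (4/11) x + 34/11.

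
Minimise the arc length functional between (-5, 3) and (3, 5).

Arc-length functional: J[y] = ∫ sqrt(1 + (y')^2) dx.
Lagrangian L = sqrt(1 + (y')^2) has no explicit y dependence, so ∂L/∂y = 0 and the Euler-Lagrange equation gives
    d/dx( y' / sqrt(1 + (y')^2) ) = 0  ⇒  y' / sqrt(1 + (y')^2) = const.
Hence y' is constant, so y(x) is affine.
Fitting the endpoints (-5, 3) and (3, 5):
    slope m = (5 − 3) / (3 − (-5)) = 1/4,
    intercept c = 3 − m·(-5) = 17/4.
Extremal: y(x) = (1/4) x + 17/4.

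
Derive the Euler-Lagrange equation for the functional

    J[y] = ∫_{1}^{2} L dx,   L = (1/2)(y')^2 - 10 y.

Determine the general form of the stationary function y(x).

The Lagrangian is L = (1/2)(y')^2 - 10 y.
∂L/∂y = -10.
∂L/∂y' = y'.
The Euler-Lagrange equation d/dx(∂L/∂y') − ∂L/∂y = 0 becomes:
    y'' + 10 = 0
General solution: y(x) = -5 x^2 + A x + B, where A and B are arbitrary constants fixed by the endpoint conditions.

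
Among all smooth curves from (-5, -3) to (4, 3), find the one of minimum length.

Arc-length functional: J[y] = ∫ sqrt(1 + (y')^2) dx.
Lagrangian L = sqrt(1 + (y')^2) has no explicit y dependence, so ∂L/∂y = 0 and the Euler-Lagrange equation gives
    d/dx( y' / sqrt(1 + (y')^2) ) = 0  ⇒  y' / sqrt(1 + (y')^2) = const.
Hence y' is constant, so y(x) is affine.
Fitting the endpoints (-5, -3) and (4, 3):
    slope m = (3 − (-3)) / (4 − (-5)) = 2/3,
    intercept c = (-3) − m·(-5) = 1/3.
Extremal: y(x) = (2/3) x + 1/3.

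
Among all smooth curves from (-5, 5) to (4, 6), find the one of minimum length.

Arc-length functional: J[y] = ∫ sqrt(1 + (y')^2) dx.
Lagrangian L = sqrt(1 + (y')^2) has no explicit y dependence, so ∂L/∂y = 0 and the Euler-Lagrange equation gives
    d/dx( y' / sqrt(1 + (y')^2) ) = 0  ⇒  y' / sqrt(1 + (y')^2) = const.
Hence y' is constant, so y(x) is affine.
Fitting the endpoints (-5, 5) and (4, 6):
    slope m = (6 − 5) / (4 − (-5)) = 1/9,
    intercept c = 5 − m·(-5) = 50/9.
Extremal: y(x) = (1/9) x + 50/9.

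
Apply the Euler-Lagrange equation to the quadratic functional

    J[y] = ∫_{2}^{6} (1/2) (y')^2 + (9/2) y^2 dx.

The Lagrangian is L = (1/2) (y')^2 + (9/2) y^2.
Compute ∂L/∂y = 9y, ∂L/∂y' = y'.
The Euler-Lagrange equation d/dx(∂L/∂y') − ∂L/∂y = 0 reduces to
    y'' − 9 y = 0.
Its general solution is
    y(x) = A e^(3x) + B e^(−3x),
with A, B fixed by the endpoint conditions.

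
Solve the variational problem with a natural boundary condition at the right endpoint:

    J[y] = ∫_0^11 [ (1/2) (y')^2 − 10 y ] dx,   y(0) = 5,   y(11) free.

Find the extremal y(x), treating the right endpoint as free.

The Lagrangian L = (1/2) (y')^2 − 10 y gives
    ∂L/∂y = −10,   ∂L/∂y' = y'.
Euler-Lagrange: d/dx(y') − (−10) = 0, i.e. y'' + 10 = 0, so
    y(x) = −(10/2) x^2 + C1 x + C2.
Fixed left endpoint y(0) = 5 ⇒ C2 = 5.
The right endpoint x = 11 is free, so the natural (transversality) condition is ∂L/∂y' |_{x=11} = 0, i.e. y'(11) = 0.
Compute y'(x) = −10 x + C1, so y'(11) = −110 + C1 = 0 ⇒ C1 = 110.
Therefore the extremal is
    y(x) = −5 x^2 + 110 x + 5.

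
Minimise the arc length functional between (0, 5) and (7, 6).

Arc-length functional: J[y] = ∫ sqrt(1 + (y')^2) dx.
Lagrangian L = sqrt(1 + (y')^2) has no explicit y dependence, so ∂L/∂y = 0 and the Euler-Lagrange equation gives
    d/dx( y' / sqrt(1 + (y')^2) ) = 0  ⇒  y' / sqrt(1 + (y')^2) = const.
Hence y' is constant, so y(x) is affine.
Fitting the endpoints (0, 5) and (7, 6):
    slope m = (6 − 5) / (7 − 0) = 1/7,
    intercept c = 5 − m·0 = 5.
Extremal: y(x) = (1/7) x + 5.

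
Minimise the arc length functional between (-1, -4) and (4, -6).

Arc-length functional: J[y] = ∫ sqrt(1 + (y')^2) dx.
Lagrangian L = sqrt(1 + (y')^2) has no explicit y dependence, so ∂L/∂y = 0 and the Euler-Lagrange equation gives
    d/dx( y' / sqrt(1 + (y')^2) ) = 0  ⇒  y' / sqrt(1 + (y')^2) = const.
Hence y' is constant, so y(x) is affine.
Fitting the endpoints (-1, -4) and (4, -6):
    slope m = ((-6) − (-4)) / (4 − (-1)) = -2/5,
    intercept c = (-4) − m·(-1) = -22/5.
Extremal: y(x) = (-2/5) x - 22/5.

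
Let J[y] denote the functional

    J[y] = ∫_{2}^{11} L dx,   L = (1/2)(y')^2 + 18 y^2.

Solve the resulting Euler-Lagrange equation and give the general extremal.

The Lagrangian is L = (1/2)(y')^2 + 18 y^2.
∂L/∂y = 36y.
∂L/∂y' = y'.
The Euler-Lagrange equation d/dx(∂L/∂y') − ∂L/∂y = 0 becomes:
    y'' - 36 y = 0
General solution: y(x) = A e^(6x) + B e^(-6x), where A and B are arbitrary constants fixed by the endpoint conditions.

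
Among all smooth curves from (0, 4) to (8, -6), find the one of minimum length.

Arc-length functional: J[y] = ∫ sqrt(1 + (y')^2) dx.
Lagrangian L = sqrt(1 + (y')^2) has no explicit y dependence, so ∂L/∂y = 0 and the Euler-Lagrange equation gives
    d/dx( y' / sqrt(1 + (y')^2) ) = 0  ⇒  y' / sqrt(1 + (y')^2) = const.
Hence y' is constant, so y(x) is affine.
Fitting the endpoints (0, 4) and (8, -6):
    slope m = ((-6) − 4) / (8 − 0) = -5/4,
    intercept c = 4 − m·0 = 4.
Extremal: y(x) = (-5/4) x + 4.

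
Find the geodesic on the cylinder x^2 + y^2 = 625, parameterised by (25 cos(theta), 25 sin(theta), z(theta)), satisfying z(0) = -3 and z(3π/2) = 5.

Parameterise the cylinder of radius R = 25 as
    r(θ) = (25 cos θ, 25 sin θ, z(θ)).
The arc-length element is
    ds = sqrt(625 + (dz/dθ)^2) dθ,
so the Lagrangian is L = sqrt(625 + z'^2).
L depends on z' only, not on z or θ, so ∂L/∂z = 0 and
    ∂L/∂z' = z' / sqrt(625 + z'^2).
The Euler-Lagrange equation gives
    d/dθ( z' / sqrt(625 + z'^2) ) = 0,
so z' is constant. Integrating once:
    z(θ) = a θ + b,
a helix on the cylinder (a straight line when the cylinder is unrolled). The constants a, b are determined by the endpoint conditions.
With endpoint conditions z(0) = -3 and z(3π/2) = 5: from z(0) = b we get b = -3, and a·3π/2 + -3 = 5 gives a = 16/(3π), so
    z(θ) = (16/(3π)) θ − 3.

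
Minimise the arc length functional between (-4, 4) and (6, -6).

Arc-length functional: J[y] = ∫ sqrt(1 + (y')^2) dx.
Lagrangian L = sqrt(1 + (y')^2) has no explicit y dependence, so ∂L/∂y = 0 and the Euler-Lagrange equation gives
    d/dx( y' / sqrt(1 + (y')^2) ) = 0  ⇒  y' / sqrt(1 + (y')^2) = const.
Hence y' is constant, so y(x) is affine.
Fitting the endpoints (-4, 4) and (6, -6):
    slope m = ((-6) − 4) / (6 − (-4)) = -1,
    intercept c = 4 − m·(-4) = 0.
Extremal: y(x) = -x.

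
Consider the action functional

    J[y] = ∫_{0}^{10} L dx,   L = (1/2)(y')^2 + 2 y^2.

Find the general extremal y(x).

The Lagrangian is L = (1/2)(y')^2 + 2 y^2.
∂L/∂y = 4y.
∂L/∂y' = y'.
The Euler-Lagrange equation d/dx(∂L/∂y') − ∂L/∂y = 0 becomes:
    y'' - 4 y = 0
General solution: y(x) = A e^(2x) + B e^(-2x), where A and B are arbitrary constants fixed by the endpoint conditions.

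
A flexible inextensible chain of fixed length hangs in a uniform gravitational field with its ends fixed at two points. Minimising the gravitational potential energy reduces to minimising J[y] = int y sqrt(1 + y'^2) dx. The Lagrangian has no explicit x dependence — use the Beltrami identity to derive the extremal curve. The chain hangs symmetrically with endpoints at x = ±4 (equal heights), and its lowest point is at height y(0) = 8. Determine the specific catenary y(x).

The Lagrangian L(y, y') = y sqrt(1 + y'^2) has no explicit x dependence, so the Beltrami identity applies:
    L − y' ∂L/∂y' = C.
Compute ∂L/∂y' = y · y' / sqrt(1 + y'^2). Then
    L − y' ∂L/∂y'
    = y sqrt(1 + y'^2) − y · y'^2 / sqrt(1 + y'^2)
    = y (1 + y'^2 − y'^2) / sqrt(1 + y'^2)
    = y / sqrt(1 + y'^2) = C.
Squaring gives y^2 = C^2 (1 + y'^2), i.e.
    y'^2 = y^2 / C^2 − 1.
Separating variables,
    dy / sqrt(y^2 − C^2) = dx / C,
and integrating gives arccosh(y / C) = (x − a)/C, so
    y(x) = C cosh((x − a)/C),
the catenary. The constants C and a are fixed by the two endpoint conditions (and, for the hanging-chain problem, the length constraint selects C).
Now fit the given data. The endpoints x = ±4 are symmetric at equal height, so the catenary is even about its minimum: a = 0 and y(x) = C cosh(x/C). The lowest point is y(0) = C cosh(0) = C, and we are told y(0) = 8, so C = 8. Therefore
    y(x) = 8 cosh(x/8),
and at the endpoints
    y(±4) = 8 cosh(4/8).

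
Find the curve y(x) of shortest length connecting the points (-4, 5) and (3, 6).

Arc-length functional: J[y] = ∫ sqrt(1 + (y')^2) dx.
Lagrangian L = sqrt(1 + (y')^2) has no explicit y dependence, so ∂L/∂y = 0 and the Euler-Lagrange equation gives
    d/dx( y' / sqrt(1 + (y')^2) ) = 0  ⇒  y' / sqrt(1 + (y')^2) = const.
Hence y' is constant, so y(x) is affine.
Fitting the endpoints (-4, 5) and (3, 6):
    slope m = (6 − 5) / (3 − (-4)) = 1/7,
    intercept c = 5 − m·(-4) = 39/7.
Extremal: y(x) = (1/7) x + 39/7.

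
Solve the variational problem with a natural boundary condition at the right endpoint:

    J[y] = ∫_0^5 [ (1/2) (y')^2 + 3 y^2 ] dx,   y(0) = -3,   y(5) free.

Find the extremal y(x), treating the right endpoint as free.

The Lagrangian L = (1/2) (y')^2 + 3 y^2 gives
    ∂L/∂y = 6 y,   ∂L/∂y' = y'.
Euler-Lagrange: y'' − 6 y = 0.
With k = sqrt(6), the general solution is
    y(x) = A cosh(sqrt(6) x) + B sinh(sqrt(6) x).
Fixed left endpoint y(0) = -3 ⇒ A = -3.
The right endpoint x = 5 is free, so the natural (transversality) condition is ∂L/∂y' |_{x=5} = 0, i.e. y'(5) = 0.
Compute y'(x) = A k sinh(k x) + B k cosh(k x), so
    y'(5) = A k sinh(k·5) + B k cosh(k·5) = 0
    ⇒ B = −A tanh(k·5) = 3 tanh(sqrt(6)·5).
Therefore the extremal is
    y(x) = −3 cosh(sqrt(6) x) + 3 tanh(sqrt(6)·5) sinh(sqrt(6) x).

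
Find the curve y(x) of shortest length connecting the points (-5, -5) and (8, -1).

Arc-length functional: J[y] = ∫ sqrt(1 + (y')^2) dx.
Lagrangian L = sqrt(1 + (y')^2) has no explicit y dependence, so ∂L/∂y = 0 and the Euler-Lagrange equation gives
    d/dx( y' / sqrt(1 + (y')^2) ) = 0  ⇒  y' / sqrt(1 + (y')^2) = const.
Hence y' is constant, so y(x) is affine.
Fitting the endpoints (-5, -5) and (8, -1):
    slope m = ((-1) − (-5)) / (8 − (-5)) = 4/13,
    intercept c = (-5) − m·(-5) = -45/13.
Extremal: y(x) = (4/13) x - 45/13.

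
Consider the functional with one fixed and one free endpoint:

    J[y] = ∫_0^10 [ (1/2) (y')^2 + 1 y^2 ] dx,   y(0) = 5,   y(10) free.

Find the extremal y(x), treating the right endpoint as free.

The Lagrangian L = (1/2) (y')^2 + 1 y^2 gives
    ∂L/∂y = 2 y,   ∂L/∂y' = y'.
Euler-Lagrange: y'' − 2 y = 0.
With k = sqrt(2), the general solution is
    y(x) = A cosh(sqrt(2) x) + B sinh(sqrt(2) x).
Fixed left endpoint y(0) = 5 ⇒ A = 5.
The right endpoint x = 10 is free, so the natural (transversality) condition is ∂L/∂y' |_{x=10} = 0, i.e. y'(10) = 0.
Compute y'(x) = A k sinh(k x) + B k cosh(k x), so
    y'(10) = A k sinh(k·10) + B k cosh(k·10) = 0
    ⇒ B = −A tanh(k·10) = − 5 tanh(sqrt(2)·10).
Therefore the extremal is
    y(x) = 5 cosh(sqrt(2) x) − 5 tanh(sqrt(2)·10) sinh(sqrt(2) x).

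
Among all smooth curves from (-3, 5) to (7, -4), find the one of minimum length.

Arc-length functional: J[y] = ∫ sqrt(1 + (y')^2) dx.
Lagrangian L = sqrt(1 + (y')^2) has no explicit y dependence, so ∂L/∂y = 0 and the Euler-Lagrange equation gives
    d/dx( y' / sqrt(1 + (y')^2) ) = 0  ⇒  y' / sqrt(1 + (y')^2) = const.
Hence y' is constant, so y(x) is affine.
Fitting the endpoints (-3, 5) and (7, -4):
    slope m = ((-4) − 5) / (7 − (-3)) = -9/10,
    intercept c = 5 − m·(-3) = 23/10.
Extremal: y(x) = (-9/10) x + 23/10.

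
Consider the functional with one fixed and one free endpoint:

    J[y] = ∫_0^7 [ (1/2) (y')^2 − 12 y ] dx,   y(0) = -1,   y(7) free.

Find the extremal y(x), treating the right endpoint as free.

The Lagrangian L = (1/2) (y')^2 − 12 y gives
    ∂L/∂y = −12,   ∂L/∂y' = y'.
Euler-Lagrange: d/dx(y') − (−12) = 0, i.e. y'' + 12 = 0, so
    y(x) = −(12/2) x^2 + C1 x + C2.
Fixed left endpoint y(0) = -1 ⇒ C2 = -1.
The right endpoint x = 7 is free, so the natural (transversality) condition is ∂L/∂y' |_{x=7} = 0, i.e. y'(7) = 0.
Compute y'(x) = −12 x + C1, so y'(7) = −84 + C1 = 0 ⇒ C1 = 84.
Therefore the extremal is
    y(x) = −6 x^2 + 84 x − 1.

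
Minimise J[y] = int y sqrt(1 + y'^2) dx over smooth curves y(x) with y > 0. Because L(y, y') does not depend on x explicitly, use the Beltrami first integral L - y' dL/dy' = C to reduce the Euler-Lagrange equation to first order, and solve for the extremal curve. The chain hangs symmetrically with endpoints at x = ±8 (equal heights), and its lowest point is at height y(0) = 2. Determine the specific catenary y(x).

The Lagrangian L(y, y') = y sqrt(1 + y'^2) has no explicit x dependence, so the Beltrami identity applies:
    L − y' ∂L/∂y' = C.
Compute ∂L/∂y' = y · y' / sqrt(1 + y'^2). Then
    L − y' ∂L/∂y'
    = y sqrt(1 + y'^2) − y · y'^2 / sqrt(1 + y'^2)
    = y (1 + y'^2 − y'^2) / sqrt(1 + y'^2)
    = y / sqrt(1 + y'^2) = C.
Squaring gives y^2 = C^2 (1 + y'^2), i.e.
    y'^2 = y^2 / C^2 − 1.
Separating variables,
    dy / sqrt(y^2 − C^2) = dx / C,
and integrating gives arccosh(y / C) = (x − a)/C, so
    y(x) = C cosh((x − a)/C),
the catenary. The constants C and a are fixed by the two endpoint conditions (and, for the hanging-chain problem, the length constraint selects C).
Now fit the given data. The endpoints x = ±8 are symmetric at equal height, so the catenary is even about its minimum: a = 0 and y(x) = C cosh(x/C). The lowest point is y(0) = C cosh(0) = C, and we are told y(0) = 2, so C = 2. Therefore
    y(x) = 2 cosh(x/2),
and at the endpoints
    y(±8) = 2 cosh(8/2).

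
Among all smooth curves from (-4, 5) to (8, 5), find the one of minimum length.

Arc-length functional: J[y] = ∫ sqrt(1 + (y')^2) dx.
Lagrangian L = sqrt(1 + (y')^2) has no explicit y dependence, so ∂L/∂y = 0 and the Euler-Lagrange equation gives
    d/dx( y' / sqrt(1 + (y')^2) ) = 0  ⇒  y' / sqrt(1 + (y')^2) = const.
Hence y' is constant, so y(x) is affine.
Fitting the endpoints (-4, 5) and (8, 5):
    slope m = (5 − 5) / (8 − (-4)) = 0,
    intercept c = 5 − m·(-4) = 5.
Extremal: y(x) = 5.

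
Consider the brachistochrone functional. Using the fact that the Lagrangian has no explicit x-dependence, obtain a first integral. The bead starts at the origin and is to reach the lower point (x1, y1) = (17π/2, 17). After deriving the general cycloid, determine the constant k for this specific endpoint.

The Lagrangian L = sqrt((1 + y'^2) / y) has no explicit x dependence, so the Beltrami identity applies:
    L − y' ∂L/∂y' = C.
Compute ∂L/∂y' = y' / sqrt(y (1 + y'^2)).
Substitute:
    sqrt((1 + y'^2)/y) − y'·y' / sqrt(y (1 + y'^2))
    = (1 + y'^2) / sqrt(y (1 + y'^2)) − y'^2 / sqrt(y (1 + y'^2))
    = 1 / sqrt(y (1 + y'^2)) = C.
Squaring and rearranging gives the first integral
    y (1 + y'^2) = 1/C^2 =: k   (constant).
Solving this first-order ODE by the substitution
    y = (k/2)(1 − cos θ)
yields the cycloid parameterisation
    x(θ) = (k/2)(θ − sin θ),   y(θ) = (k/2)(1 − cos θ).
The constant k is fixed by the endpoint condition.
Now fit the given lower endpoint (x1, y1) = (17π/2, 17). At the bottom of the first arch (θ = π), the parametric equations give
    y(π) = (k/2)(1 − cos π) = k,
    x(π) = (k/2)(π − sin π) = kπ/2.
Matching y(π) = 17 gives k = 17, consistent with x(π) = 17π/2. Therefore the specific cycloid is
    x(θ) = (17/2)(θ − sin θ),   y(θ) = (17/2)(1 − cos θ).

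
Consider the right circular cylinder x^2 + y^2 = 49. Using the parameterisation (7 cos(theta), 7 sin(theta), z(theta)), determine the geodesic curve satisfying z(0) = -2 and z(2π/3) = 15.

Parameterise the cylinder of radius R = 7 as
    r(θ) = (7 cos θ, 7 sin θ, z(θ)).
The arc-length element is
    ds = sqrt(49 + (dz/dθ)^2) dθ,
so the Lagrangian is L = sqrt(49 + z'^2).
L depends on z' only, not on z or θ, so ∂L/∂z = 0 and
    ∂L/∂z' = z' / sqrt(49 + z'^2).
The Euler-Lagrange equation gives
    d/dθ( z' / sqrt(49 + z'^2) ) = 0,
so z' is constant. Integrating once:
    z(θ) = a θ + b,
a helix on the cylinder (a straight line when the cylinder is unrolled). The constants a, b are determined by the endpoint conditions.
With endpoint conditions z(0) = -2 and z(2π/3) = 15: from z(0) = b we get b = -2, and a·2π/3 + -2 = 15 gives a = 51/(2π), so
    z(θ) = (51/(2π)) θ − 2.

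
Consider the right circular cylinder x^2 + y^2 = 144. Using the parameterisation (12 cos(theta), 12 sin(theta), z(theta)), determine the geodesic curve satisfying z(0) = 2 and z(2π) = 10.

Parameterise the cylinder of radius R = 12 as
    r(θ) = (12 cos θ, 12 sin θ, z(θ)).
The arc-length element is
    ds = sqrt(144 + (dz/dθ)^2) dθ,
so the Lagrangian is L = sqrt(144 + z'^2).
L depends on z' only, not on z or θ, so ∂L/∂z = 0 and
    ∂L/∂z' = z' / sqrt(144 + z'^2).
The Euler-Lagrange equation gives
    d/dθ( z' / sqrt(144 + z'^2) ) = 0,
so z' is constant. Integrating once:
    z(θ) = a θ + b,
a helix on the cylinder (a straight line when the cylinder is unrolled). The constants a, b are determined by the endpoint conditions.
With endpoint conditions z(0) = 2 and z(2π) = 10: from z(0) = b we get b = 2, and a·2π + 2 = 10 gives a = 4/π, so
    z(θ) = (4/π) θ + 2.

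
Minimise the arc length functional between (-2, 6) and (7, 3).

Arc-length functional: J[y] = ∫ sqrt(1 + (y')^2) dx.
Lagrangian L = sqrt(1 + (y')^2) has no explicit y dependence, so ∂L/∂y = 0 and the Euler-Lagrange equation gives
    d/dx( y' / sqrt(1 + (y')^2) ) = 0  ⇒  y' / sqrt(1 + (y')^2) = const.
Hence y' is constant, so y(x) is affine.
Fitting the endpoints (-2, 6) and (7, 3):
    slope m = (3 − 6) / (7 − (-2)) = -1/3,
    intercept c = 6 − m·(-2) = 16/3.
Extremal: y(x) = (-1/3) x + 16/3.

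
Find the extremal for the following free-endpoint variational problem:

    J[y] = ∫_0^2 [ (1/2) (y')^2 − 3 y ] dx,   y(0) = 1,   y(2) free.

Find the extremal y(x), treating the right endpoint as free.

The Lagrangian L = (1/2) (y')^2 − 3 y gives
    ∂L/∂y = −3,   ∂L/∂y' = y'.
Euler-Lagrange: d/dx(y') − (−3) = 0, i.e. y'' + 3 = 0, so
    y(x) = −(3/2) x^2 + C1 x + C2.
Fixed left endpoint y(0) = 1 ⇒ C2 = 1.
The right endpoint x = 2 is free, so the natural (transversality) condition is ∂L/∂y' |_{x=2} = 0, i.e. y'(2) = 0.
Compute y'(x) = −3 x + C1, so y'(2) = −6 + C1 = 0 ⇒ C1 = 6.
Therefore the extremal is
    y(x) = −(3/2) x^2 + 6 x + 1.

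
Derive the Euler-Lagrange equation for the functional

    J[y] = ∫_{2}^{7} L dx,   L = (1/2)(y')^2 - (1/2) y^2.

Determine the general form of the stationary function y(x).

The Lagrangian is L = (1/2)(y')^2 - (1/2) y^2.
∂L/∂y = -y.
∂L/∂y' = y'.
The Euler-Lagrange equation d/dx(∂L/∂y') − ∂L/∂y = 0 becomes:
    y'' + y = 0
General solution: y(x) = A sin(x) + B cos(x), where A and B are arbitrary constants fixed by the endpoint conditions.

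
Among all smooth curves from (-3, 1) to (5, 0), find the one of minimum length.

Arc-length functional: J[y] = ∫ sqrt(1 + (y')^2) dx.
Lagrangian L = sqrt(1 + (y')^2) has no explicit y dependence, so ∂L/∂y = 0 and the Euler-Lagrange equation gives
    d/dx( y' / sqrt(1 + (y')^2) ) = 0  ⇒  y' / sqrt(1 + (y')^2) = const.
Hence y' is constant, so y(x) is affine.
Fitting the endpoints (-3, 1) and (5, 0):
    slope m = (0 − 1) / (5 − (-3)) = -1/8,
    intercept c = 1 − m·(-3) = 5/8.
Extremal: y(x) = (-1/8) x + 5/8.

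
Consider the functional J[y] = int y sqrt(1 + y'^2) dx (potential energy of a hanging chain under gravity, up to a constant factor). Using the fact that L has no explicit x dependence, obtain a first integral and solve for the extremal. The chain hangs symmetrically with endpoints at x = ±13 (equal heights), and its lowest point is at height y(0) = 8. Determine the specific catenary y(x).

The Lagrangian L(y, y') = y sqrt(1 + y'^2) has no explicit x dependence, so the Beltrami identity applies:
    L − y' ∂L/∂y' = C.
Compute ∂L/∂y' = y · y' / sqrt(1 + y'^2). Then
    L − y' ∂L/∂y'
    = y sqrt(1 + y'^2) − y · y'^2 / sqrt(1 + y'^2)
    = y (1 + y'^2 − y'^2) / sqrt(1 + y'^2)
    = y / sqrt(1 + y'^2) = C.
Squaring gives y^2 = C^2 (1 + y'^2), i.e.
    y'^2 = y^2 / C^2 − 1.
Separating variables,
    dy / sqrt(y^2 − C^2) = dx / C,
and integrating gives arccosh(y / C) = (x − a)/C, so
    y(x) = C cosh((x − a)/C),
the catenary. The constants C and a are fixed by the two endpoint conditions (and, for the hanging-chain problem, the length constraint selects C).
Now fit the given data. The endpoints x = ±13 are symmetric at equal height, so the catenary is even about its minimum: a = 0 and y(x) = C cosh(x/C). The lowest point is y(0) = C cosh(0) = C, and we are told y(0) = 8, so C = 8. Therefore
    y(x) = 8 cosh(x/8),
and at the endpoints
    y(±13) = 8 cosh(13/8).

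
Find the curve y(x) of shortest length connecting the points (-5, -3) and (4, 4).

Arc-length functional: J[y] = ∫ sqrt(1 + (y')^2) dx.
Lagrangian L = sqrt(1 + (y')^2) has no explicit y dependence, so ∂L/∂y = 0 and the Euler-Lagrange equation gives
    d/dx( y' / sqrt(1 + (y')^2) ) = 0  ⇒  y' / sqrt(1 + (y')^2) = const.
Hence y' is constant, so y(x) is affine.
Fitting the endpoints (-5, -3) and (4, 4):
    slope m = (4 − (-3)) / (4 − (-5)) = 7/9,
    intercept c = (-3) − m·(-5) = 8/9.
Extremal: y(x) = (7/9) x + 8/9.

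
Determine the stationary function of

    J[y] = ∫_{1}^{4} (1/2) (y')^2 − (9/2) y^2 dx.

The Lagrangian is L = (1/2) (y')^2 − (9/2) y^2.
Compute ∂L/∂y = -9y, ∂L/∂y' = y'.
The Euler-Lagrange equation d/dx(∂L/∂y') − ∂L/∂y = 0 reduces to
    y'' + 9 y = 0.
Its general solution is
    y(x) = A sin(3x) + B cos(3x),
with A, B fixed by the endpoint conditions.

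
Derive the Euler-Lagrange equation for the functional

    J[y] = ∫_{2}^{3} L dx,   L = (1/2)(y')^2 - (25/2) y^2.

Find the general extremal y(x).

The Lagrangian is L = (1/2)(y')^2 - (25/2) y^2.
∂L/∂y = -25y.
∂L/∂y' = y'.
The Euler-Lagrange equation d/dx(∂L/∂y') − ∂L/∂y = 0 becomes:
    y'' + 25 y = 0
General solution: y(x) = A sin(5x) + B cos(5x), where A and B are arbitrary constants fixed by the endpoint conditions.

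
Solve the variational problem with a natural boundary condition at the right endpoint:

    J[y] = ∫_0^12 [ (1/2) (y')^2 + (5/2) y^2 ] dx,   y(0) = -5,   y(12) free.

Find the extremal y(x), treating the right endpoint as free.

The Lagrangian L = (1/2) (y')^2 + (5/2) y^2 gives
    ∂L/∂y = 5 y,   ∂L/∂y' = y'.
Euler-Lagrange: y'' − 5 y = 0.
With k = sqrt(5), the general solution is
    y(x) = A cosh(sqrt(5) x) + B sinh(sqrt(5) x).
Fixed left endpoint y(0) = -5 ⇒ A = -5.
The right endpoint x = 12 is free, so the natural (transversality) condition is ∂L/∂y' |_{x=12} = 0, i.e. y'(12) = 0.
Compute y'(x) = A k sinh(k x) + B k cosh(k x), so
    y'(12) = A k sinh(k·12) + B k cosh(k·12) = 0
    ⇒ B = −A tanh(k·12) = 5 tanh(sqrt(5)·12).
Therefore the extremal is
    y(x) = −5 cosh(sqrt(5) x) + 5 tanh(sqrt(5)·12) sinh(sqrt(5) x).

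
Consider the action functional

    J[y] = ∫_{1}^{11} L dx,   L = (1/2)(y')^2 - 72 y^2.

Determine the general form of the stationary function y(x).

The Lagrangian is L = (1/2)(y')^2 - 72 y^2.
∂L/∂y = -144y.
∂L/∂y' = y'.
The Euler-Lagrange equation d/dx(∂L/∂y') − ∂L/∂y = 0 becomes:
    y'' + 144 y = 0
General solution: y(x) = A sin(12x) + B cos(12x), where A and B are arbitrary constants fixed by the endpoint conditions.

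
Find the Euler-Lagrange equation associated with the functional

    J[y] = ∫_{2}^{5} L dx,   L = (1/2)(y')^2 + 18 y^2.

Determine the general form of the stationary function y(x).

The Lagrangian is L = (1/2)(y')^2 + 18 y^2.
∂L/∂y = 36y.
∂L/∂y' = y'.
The Euler-Lagrange equation d/dx(∂L/∂y') − ∂L/∂y = 0 becomes:
    y'' - 36 y = 0
General solution: y(x) = A e^(6x) + B e^(-6x), where A and B are arbitrary constants fixed by the endpoint conditions.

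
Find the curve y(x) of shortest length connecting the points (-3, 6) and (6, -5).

Arc-length functional: J[y] = ∫ sqrt(1 + (y')^2) dx.
Lagrangian L = sqrt(1 + (y')^2) has no explicit y dependence, so ∂L/∂y = 0 and the Euler-Lagrange equation gives
    d/dx( y' / sqrt(1 + (y')^2) ) = 0  ⇒  y' / sqrt(1 + (y')^2) = const.
Hence y' is constant, so y(x) is affine.
Fitting the endpoints (-3, 6) and (6, -5):
    slope m = ((-5) − 6) / (6 − (-3)) = -11/9,
    intercept c = 6 − m·(-3) = 7/3.
Extremal: y(x) = (-11/9) x + 7/3.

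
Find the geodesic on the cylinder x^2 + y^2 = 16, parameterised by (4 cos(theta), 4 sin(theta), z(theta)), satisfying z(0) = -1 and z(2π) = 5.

Parameterise the cylinder of radius R = 4 as
    r(θ) = (4 cos θ, 4 sin θ, z(θ)).
The arc-length element is
    ds = sqrt(16 + (dz/dθ)^2) dθ,
so the Lagrangian is L = sqrt(16 + z'^2).
L depends on z' only, not on z or θ, so ∂L/∂z = 0 and
    ∂L/∂z' = z' / sqrt(16 + z'^2).
The Euler-Lagrange equation gives
    d/dθ( z' / sqrt(16 + z'^2) ) = 0,
so z' is constant. Integrating once:
    z(θ) = a θ + b,
a helix on the cylinder (a straight line when the cylinder is unrolled). The constants a, b are determined by the endpoint conditions.
With endpoint conditions z(0) = -1 and z(2π) = 5: from z(0) = b we get b = -1, and a·2π + -1 = 5 gives a = 3/π, so
    z(θ) = (3/π) θ − 1.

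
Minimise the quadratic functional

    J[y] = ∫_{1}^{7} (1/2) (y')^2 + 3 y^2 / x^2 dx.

The Lagrangian is L = (1/2) (y')^2 + 3 y^2 / x^2.
Compute ∂L/∂y = 6y/x^2, ∂L/∂y' = y'.
The Euler-Lagrange equation d/dx(∂L/∂y') − ∂L/∂y = 0 reduces to
    y'' − 6/x^2 · y = 0  (x > 0).
Its general solution is
    y(x) = A x^3 + B x^(-2),
with A, B fixed by the endpoint conditions.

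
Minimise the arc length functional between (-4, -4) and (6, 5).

Arc-length functional: J[y] = ∫ sqrt(1 + (y')^2) dx.
Lagrangian L = sqrt(1 + (y')^2) has no explicit y dependence, so ∂L/∂y = 0 and the Euler-Lagrange equation gives
    d/dx( y' / sqrt(1 + (y')^2) ) = 0  ⇒  y' / sqrt(1 + (y')^2) = const.
Hence y' is constant, so y(x) is affine.
Fitting the endpoints (-4, -4) and (6, 5):
    slope m = (5 − (-4)) / (6 − (-4)) = 9/10,
    intercept c = (-4) − m·(-4) = -2/5.
Extremal: y(x) = (9/10) x - 2/5.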